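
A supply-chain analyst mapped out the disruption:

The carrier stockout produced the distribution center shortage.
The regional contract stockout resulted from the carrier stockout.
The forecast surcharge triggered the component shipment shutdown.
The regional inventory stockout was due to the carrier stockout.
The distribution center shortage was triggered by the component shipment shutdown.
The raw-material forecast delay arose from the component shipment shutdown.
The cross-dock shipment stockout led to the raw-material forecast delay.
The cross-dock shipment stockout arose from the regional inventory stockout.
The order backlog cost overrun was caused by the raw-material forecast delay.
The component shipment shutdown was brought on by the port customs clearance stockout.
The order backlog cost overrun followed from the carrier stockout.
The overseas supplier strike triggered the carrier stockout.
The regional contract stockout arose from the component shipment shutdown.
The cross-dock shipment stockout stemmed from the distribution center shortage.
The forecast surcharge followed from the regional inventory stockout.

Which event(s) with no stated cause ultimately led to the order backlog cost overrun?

Tracing upstream from the order backlog cost overrun: the order backlog cost overrun ← the carrier stockout ← the overseas supplier strike.
A separate upstream branch: the order backlog cost overrun ← the raw-material forecast delay ← the component shipment shutdown ← the port customs clearance stockout.
Each of those chain origins has no stated cause.

the overseas supplier strike, the port customs clearance stockout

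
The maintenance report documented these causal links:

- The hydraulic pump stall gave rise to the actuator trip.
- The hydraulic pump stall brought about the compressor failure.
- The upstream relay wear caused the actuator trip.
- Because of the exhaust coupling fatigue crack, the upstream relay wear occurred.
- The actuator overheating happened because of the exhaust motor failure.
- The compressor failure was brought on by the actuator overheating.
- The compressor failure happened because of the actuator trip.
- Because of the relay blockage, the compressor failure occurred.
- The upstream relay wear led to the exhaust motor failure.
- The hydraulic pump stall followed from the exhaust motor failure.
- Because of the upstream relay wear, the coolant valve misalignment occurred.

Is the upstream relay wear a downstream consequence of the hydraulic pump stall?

The hydraulic pump stall leads to the actuator trip, the compressor failure; the upstream relay wear is not among them.

No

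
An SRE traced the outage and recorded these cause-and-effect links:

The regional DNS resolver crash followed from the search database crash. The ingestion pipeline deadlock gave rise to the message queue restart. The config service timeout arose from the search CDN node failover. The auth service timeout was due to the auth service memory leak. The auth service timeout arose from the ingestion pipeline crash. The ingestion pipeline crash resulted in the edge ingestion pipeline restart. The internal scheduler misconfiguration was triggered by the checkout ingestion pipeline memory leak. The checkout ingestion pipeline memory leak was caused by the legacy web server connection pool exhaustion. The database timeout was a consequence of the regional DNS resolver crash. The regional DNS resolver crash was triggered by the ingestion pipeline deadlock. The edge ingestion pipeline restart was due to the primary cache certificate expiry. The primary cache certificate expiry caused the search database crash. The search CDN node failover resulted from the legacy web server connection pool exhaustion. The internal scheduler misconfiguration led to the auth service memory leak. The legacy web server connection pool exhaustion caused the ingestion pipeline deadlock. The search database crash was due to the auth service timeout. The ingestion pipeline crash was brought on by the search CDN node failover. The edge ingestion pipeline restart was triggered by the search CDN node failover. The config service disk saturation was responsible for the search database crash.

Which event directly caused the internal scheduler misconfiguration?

Upstream contributors include the legacy web server connection pool exhaustion, but only the checkout ingestion pipeline memory leak feeds directly into the internal scheduler misconfiguration.

the checkout ingestion pipeline memory leak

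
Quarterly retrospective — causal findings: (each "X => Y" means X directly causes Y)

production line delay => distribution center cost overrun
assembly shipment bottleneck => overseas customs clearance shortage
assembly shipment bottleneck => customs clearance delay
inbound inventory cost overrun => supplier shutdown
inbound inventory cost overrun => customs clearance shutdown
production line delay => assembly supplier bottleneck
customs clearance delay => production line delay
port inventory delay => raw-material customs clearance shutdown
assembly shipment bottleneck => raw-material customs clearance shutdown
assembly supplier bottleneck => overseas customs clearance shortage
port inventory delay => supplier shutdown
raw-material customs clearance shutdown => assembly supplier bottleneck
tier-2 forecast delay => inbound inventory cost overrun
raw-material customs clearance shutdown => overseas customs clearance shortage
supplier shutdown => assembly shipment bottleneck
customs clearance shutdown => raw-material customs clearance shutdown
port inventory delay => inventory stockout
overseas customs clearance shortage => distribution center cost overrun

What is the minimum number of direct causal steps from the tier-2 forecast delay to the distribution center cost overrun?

5

Shortest chain: the tier-2 forecast delay → the inbound inventory cost overrun → the customs clearance shutdown → the raw-material customs clearance shutdown → the overseas customs clearance shortage → the distribution center cost overrun.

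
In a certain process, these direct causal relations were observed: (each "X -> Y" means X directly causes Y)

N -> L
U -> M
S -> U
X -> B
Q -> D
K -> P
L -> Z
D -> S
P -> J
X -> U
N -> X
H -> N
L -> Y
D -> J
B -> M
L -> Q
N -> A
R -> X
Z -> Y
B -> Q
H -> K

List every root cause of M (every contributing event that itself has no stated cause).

Tracing upstream from M: M ← B ← X ← N ← H.
A separate upstream branch: M ← B ← X ← R.
Each of those chain origins has no stated cause.

H, R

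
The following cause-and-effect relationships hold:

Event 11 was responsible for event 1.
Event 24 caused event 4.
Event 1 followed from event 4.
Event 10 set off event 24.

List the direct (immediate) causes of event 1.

event 11, event 4

Upstream contributors include event 10, event 24, but only event 11, event 4 feed directly into event 1.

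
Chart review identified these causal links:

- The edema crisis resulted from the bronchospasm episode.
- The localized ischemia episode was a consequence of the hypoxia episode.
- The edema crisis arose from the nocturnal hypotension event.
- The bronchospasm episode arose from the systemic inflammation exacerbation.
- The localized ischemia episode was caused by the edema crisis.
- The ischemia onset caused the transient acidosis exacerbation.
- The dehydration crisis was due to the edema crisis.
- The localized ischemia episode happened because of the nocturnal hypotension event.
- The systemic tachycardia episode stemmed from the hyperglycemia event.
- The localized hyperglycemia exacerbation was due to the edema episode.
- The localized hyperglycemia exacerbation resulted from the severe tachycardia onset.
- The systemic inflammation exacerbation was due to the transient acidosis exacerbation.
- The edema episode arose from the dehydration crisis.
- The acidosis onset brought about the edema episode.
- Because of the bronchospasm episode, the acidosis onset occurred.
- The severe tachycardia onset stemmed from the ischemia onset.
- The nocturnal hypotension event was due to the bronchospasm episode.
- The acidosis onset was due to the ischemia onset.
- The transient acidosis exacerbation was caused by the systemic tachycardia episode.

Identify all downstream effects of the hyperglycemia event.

Direct effects: the systemic tachycardia episode.
2 steps out: the transient acidosis exacerbation.
3 steps out: the systemic inflammation exacerbation.
4 steps out: the bronchospasm episode.
5 steps out: the nocturnal hypotension event, the edema crisis, the acidosis onset.
6 steps out: the dehydration crisis, the edema episode, the localized ischemia episode.
7 steps out: the localized hyperglycemia exacerbation.
Not reachable from it: the hypoxia episode, the ischemia onset, the severe tachycardia onset.

the acidosis onset, the bronchospasm episode, the dehydration crisis, the edema crisis, the edema episode, the localized hyperglycemia exacerbation, the localized ischemia episode, the nocturnal hypotension event, the systemic inflammation exacerbation, the systemic tachycardia episode, the transient acidosis exacerbation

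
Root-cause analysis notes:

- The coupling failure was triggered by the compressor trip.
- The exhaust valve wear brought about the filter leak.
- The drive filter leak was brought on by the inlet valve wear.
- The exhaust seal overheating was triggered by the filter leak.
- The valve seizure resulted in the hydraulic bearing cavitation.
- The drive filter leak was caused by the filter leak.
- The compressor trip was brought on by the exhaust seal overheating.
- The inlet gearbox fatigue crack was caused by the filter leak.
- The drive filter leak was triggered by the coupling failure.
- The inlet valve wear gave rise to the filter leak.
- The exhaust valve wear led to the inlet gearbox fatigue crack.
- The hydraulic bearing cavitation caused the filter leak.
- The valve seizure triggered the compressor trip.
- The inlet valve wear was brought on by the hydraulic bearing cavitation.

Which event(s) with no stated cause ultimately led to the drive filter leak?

Tracing upstream from the drive filter leak: the drive filter leak ← the inlet valve wear ← the hydraulic bearing cavitation ← the valve seizure.
A separate upstream branch: the drive filter leak ← the filter leak ← the exhaust valve wear.
Each of those chain origins has no stated cause.

the exhaust valve wear, the valve seizure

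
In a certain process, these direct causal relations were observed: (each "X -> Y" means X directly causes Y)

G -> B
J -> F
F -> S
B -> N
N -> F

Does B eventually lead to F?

There is a causal chain: B → N → F.

Yes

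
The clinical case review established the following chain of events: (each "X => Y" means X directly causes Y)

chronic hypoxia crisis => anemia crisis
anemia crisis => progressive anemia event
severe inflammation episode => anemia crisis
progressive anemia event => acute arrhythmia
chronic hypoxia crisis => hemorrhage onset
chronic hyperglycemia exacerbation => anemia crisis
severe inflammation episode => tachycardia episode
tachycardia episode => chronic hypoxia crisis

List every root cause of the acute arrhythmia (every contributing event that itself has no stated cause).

Tracing upstream from the acute arrhythmia: the acute arrhythmia ← the progressive anemia event ← the anemia crisis ← the severe inflammation episode.
A separate upstream branch: the acute arrhythmia ← the progressive anemia event ← the anemia crisis ← the chronic hyperglycemia exacerbation.
Each of those chain origins has no stated cause.

the chronic hyperglycemia exacerbation, the severe inflammation episode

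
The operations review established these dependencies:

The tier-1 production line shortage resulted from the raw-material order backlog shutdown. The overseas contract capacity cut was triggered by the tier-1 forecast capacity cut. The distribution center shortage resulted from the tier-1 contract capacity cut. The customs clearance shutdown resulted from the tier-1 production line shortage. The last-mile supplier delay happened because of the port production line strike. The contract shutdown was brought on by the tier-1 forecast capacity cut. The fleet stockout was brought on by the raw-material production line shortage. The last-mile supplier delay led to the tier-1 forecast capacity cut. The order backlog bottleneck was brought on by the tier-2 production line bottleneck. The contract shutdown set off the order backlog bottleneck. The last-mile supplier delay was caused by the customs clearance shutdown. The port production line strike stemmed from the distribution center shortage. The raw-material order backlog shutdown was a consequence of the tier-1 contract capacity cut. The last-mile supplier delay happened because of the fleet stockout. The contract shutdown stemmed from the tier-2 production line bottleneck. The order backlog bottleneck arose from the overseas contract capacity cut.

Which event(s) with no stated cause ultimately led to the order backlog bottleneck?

the raw-material production line shortage, the tier-1 contract capacity cut, the tier-2 production line bottleneck

Tracing upstream from the order backlog bottleneck: the order backlog bottleneck ← the contract shutdown ← the tier-1 forecast capacity cut ← the last-mile supplier delay ← the port production line strike ← the distribution center shortage ← the tier-1 contract capacity cut.
A separate upstream branch: the order backlog bottleneck ← the tier-2 production line bottleneck.
A separate upstream branch: the order backlog bottleneck ← the contract shutdown ← the tier-1 forecast capacity cut ← the last-mile supplier delay ← the fleet stockout ← the raw-material production line shortage.
Each of those chain origins has no stated cause.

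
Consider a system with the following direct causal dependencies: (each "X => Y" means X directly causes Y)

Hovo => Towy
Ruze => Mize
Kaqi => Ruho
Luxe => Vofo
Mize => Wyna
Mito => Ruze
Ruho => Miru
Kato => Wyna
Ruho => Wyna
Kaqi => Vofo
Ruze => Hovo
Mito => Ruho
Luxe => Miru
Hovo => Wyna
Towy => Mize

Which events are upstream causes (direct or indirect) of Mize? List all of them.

Hovo, Mito, Ruze, Towy

Immediate causes of Mize: Ruze, Towy.
Further upstream: Mito, Hovo.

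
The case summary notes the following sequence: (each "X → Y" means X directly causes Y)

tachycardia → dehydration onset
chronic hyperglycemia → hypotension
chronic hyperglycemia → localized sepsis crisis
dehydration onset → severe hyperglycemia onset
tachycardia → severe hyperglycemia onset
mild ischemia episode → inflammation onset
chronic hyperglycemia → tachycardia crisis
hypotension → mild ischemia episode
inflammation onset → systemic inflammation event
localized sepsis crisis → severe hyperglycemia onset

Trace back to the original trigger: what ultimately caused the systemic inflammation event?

the chronic hyperglycemia

Tracing upstream from the systemic inflammation event: the systemic inflammation event ← the inflammation onset ← the mild ischemia episode ← the hypotension ← the chronic hyperglycemia.
The chronic hyperglycemia has no stated cause, so it is the root.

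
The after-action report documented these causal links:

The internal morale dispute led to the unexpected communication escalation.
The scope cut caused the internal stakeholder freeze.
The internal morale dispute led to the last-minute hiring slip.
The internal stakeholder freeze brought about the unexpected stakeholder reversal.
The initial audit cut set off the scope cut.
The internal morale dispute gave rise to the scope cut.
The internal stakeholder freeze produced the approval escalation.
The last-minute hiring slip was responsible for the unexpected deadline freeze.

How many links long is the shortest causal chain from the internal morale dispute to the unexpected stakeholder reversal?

3

Shortest chain: the internal morale dispute → the scope cut → the internal stakeholder freeze → the unexpected stakeholder reversal.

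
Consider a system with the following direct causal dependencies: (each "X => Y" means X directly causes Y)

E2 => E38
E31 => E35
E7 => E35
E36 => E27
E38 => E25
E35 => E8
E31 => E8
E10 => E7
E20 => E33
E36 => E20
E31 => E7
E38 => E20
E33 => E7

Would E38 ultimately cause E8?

Yes

There is a causal chain: E38 → E20 → E33 → E7 → E35 → E8.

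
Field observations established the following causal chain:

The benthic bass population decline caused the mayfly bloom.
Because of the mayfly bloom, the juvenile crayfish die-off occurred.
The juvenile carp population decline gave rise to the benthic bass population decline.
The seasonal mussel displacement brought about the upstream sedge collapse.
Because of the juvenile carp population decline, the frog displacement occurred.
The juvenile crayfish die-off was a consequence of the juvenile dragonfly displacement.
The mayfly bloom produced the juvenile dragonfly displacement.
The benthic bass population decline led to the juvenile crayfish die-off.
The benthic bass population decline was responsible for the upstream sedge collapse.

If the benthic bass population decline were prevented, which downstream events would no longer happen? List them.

Downstream of the benthic bass population decline: the mayfly bloom, the upstream sedge collapse, the juvenile dragonfly displacement, the juvenile crayfish die-off.
Of those, still caused via another path: the upstream sedge collapse.
The remainder have no surviving cause.

the juvenile crayfish die-off, the juvenile dragonfly displacement, the mayfly bloom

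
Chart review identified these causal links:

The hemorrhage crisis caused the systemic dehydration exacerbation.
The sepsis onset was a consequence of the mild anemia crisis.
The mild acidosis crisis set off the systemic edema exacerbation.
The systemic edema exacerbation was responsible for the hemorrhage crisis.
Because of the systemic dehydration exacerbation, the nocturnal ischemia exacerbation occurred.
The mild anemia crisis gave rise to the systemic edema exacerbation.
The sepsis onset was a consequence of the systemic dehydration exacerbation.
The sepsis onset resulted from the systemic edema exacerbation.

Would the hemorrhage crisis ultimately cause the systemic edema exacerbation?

No

The hemorrhage crisis leads to the systemic dehydration exacerbation, the sepsis onset, the nocturnal ischemia exacerbation; the systemic edema exacerbation is not among them.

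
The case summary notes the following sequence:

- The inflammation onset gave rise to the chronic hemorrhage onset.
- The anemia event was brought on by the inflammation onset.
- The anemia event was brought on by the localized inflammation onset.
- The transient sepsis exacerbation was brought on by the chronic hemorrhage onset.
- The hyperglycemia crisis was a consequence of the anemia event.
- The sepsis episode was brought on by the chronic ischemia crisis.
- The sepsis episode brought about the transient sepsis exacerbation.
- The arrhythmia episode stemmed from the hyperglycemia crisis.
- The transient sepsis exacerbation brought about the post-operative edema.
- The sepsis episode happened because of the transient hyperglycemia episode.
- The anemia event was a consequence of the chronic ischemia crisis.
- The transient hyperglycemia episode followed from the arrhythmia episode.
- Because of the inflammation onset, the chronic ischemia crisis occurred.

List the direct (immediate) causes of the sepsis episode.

the chronic ischemia crisis, the transient hyperglycemia episode

Upstream contributors include the inflammation onset, the anemia event, the hyperglycemia crisis, the arrhythmia episode, the localized inflammation onset, but only the chronic ischemia crisis, the transient hyperglycemia episode feed directly into the sepsis episode.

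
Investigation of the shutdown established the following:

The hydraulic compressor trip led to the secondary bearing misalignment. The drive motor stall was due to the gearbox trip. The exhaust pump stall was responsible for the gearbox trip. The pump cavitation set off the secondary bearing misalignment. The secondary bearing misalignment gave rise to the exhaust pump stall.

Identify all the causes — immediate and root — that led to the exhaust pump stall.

Immediate cause of the exhaust pump stall: the secondary bearing misalignment.
Further upstream: the hydraulic compressor trip, the pump cavitation.

the hydraulic compressor trip, the pump cavitation, the secondary bearing misalignment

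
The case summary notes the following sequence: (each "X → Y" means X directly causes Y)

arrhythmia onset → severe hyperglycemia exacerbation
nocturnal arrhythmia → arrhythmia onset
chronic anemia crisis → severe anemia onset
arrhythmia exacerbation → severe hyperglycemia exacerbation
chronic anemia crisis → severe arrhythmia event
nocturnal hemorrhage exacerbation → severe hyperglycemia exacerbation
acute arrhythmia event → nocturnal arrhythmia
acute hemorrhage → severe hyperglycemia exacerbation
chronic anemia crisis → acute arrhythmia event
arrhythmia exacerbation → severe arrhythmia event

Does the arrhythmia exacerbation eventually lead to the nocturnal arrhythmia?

No

The arrhythmia exacerbation leads to the severe hyperglycemia exacerbation, the severe arrhythmia event; the nocturnal arrhythmia is not among them.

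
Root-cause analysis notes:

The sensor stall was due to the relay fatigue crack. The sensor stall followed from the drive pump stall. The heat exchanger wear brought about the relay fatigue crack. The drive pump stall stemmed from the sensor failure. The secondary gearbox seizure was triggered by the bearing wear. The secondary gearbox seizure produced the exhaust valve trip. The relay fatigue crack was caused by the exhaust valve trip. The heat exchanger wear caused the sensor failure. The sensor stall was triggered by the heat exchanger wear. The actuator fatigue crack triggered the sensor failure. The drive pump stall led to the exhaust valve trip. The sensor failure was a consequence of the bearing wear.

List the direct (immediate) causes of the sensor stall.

Upstream contributors include the bearing wear, the secondary gearbox seizure, the actuator fatigue crack, the sensor failure, the exhaust valve trip, but only the drive pump stall, the heat exchanger wear, the relay fatigue crack feed directly into the sensor stall.

the drive pump stall, the heat exchanger wear, the relay fatigue crack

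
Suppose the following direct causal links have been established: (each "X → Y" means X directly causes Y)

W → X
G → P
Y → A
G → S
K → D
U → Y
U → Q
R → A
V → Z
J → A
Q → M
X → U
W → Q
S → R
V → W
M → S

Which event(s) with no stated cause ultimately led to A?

G, J, V

Tracing upstream from A: A ← R ← S ← G.
A separate upstream branch: A ← Y ← U ← X ← W ← V.
A separate upstream branch: A ← J.
Each of those chain origins has no stated cause.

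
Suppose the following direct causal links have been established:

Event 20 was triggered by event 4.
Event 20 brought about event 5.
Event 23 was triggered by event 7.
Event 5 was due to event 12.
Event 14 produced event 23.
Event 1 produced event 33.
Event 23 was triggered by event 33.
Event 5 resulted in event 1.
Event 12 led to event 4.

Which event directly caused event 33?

Upstream contributors include event 12, event 4, event 20, event 5, but only event 1 feeds directly into event 33.

event 1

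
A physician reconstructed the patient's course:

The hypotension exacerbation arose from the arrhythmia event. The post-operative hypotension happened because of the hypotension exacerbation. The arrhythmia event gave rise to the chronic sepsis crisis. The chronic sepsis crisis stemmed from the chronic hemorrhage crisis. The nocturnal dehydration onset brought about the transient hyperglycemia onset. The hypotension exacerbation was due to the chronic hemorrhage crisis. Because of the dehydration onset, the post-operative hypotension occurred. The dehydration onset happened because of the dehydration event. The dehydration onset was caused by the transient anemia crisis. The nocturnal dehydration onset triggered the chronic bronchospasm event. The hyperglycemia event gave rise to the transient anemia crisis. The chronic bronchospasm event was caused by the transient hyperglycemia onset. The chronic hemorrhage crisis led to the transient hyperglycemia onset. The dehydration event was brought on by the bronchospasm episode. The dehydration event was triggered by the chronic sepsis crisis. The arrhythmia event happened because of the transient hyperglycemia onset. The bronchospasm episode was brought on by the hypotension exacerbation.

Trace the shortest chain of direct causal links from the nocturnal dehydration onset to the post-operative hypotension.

the nocturnal dehydration onset → the transient hyperglycemia onset → the arrhythmia event → the hypotension exacerbation → the post-operative hypotension

the nocturnal dehydration onset → the transient hyperglycemia onset
the transient hyperglycemia onset → the arrhythmia event
the arrhythmia event → the hypotension exacerbation
the hypotension exacerbation → the post-operative hypotension
Length: 4 steps.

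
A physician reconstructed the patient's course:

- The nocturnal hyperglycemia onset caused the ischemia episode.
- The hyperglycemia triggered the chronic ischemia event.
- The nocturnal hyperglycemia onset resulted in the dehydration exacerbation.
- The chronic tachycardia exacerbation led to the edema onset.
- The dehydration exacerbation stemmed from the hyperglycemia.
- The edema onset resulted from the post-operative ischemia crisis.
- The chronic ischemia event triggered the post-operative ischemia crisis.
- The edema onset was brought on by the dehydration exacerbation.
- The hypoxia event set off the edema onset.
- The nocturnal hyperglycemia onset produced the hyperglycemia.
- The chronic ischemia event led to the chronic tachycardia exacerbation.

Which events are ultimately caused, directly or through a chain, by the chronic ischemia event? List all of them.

the chronic tachycardia exacerbation, the edema onset, the post-operative ischemia crisis

Direct effects: the post-operative ischemia crisis, the chronic tachycardia exacerbation.
2 steps out: the edema onset.
Not reachable from it: the nocturnal hyperglycemia onset, the ischemia episode, the hyperglycemia, the dehydration exacerbation, the hypoxia event.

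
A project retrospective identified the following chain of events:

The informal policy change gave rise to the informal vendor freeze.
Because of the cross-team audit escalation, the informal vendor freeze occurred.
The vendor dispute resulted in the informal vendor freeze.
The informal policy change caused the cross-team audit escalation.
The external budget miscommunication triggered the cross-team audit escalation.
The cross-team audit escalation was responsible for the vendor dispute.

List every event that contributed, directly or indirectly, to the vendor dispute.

Immediate cause of the vendor dispute: the cross-team audit escalation.
Further upstream: the external budget miscommunication, the informal policy change.

the cross-team audit escalation, the external budget miscommunication, the informal policy change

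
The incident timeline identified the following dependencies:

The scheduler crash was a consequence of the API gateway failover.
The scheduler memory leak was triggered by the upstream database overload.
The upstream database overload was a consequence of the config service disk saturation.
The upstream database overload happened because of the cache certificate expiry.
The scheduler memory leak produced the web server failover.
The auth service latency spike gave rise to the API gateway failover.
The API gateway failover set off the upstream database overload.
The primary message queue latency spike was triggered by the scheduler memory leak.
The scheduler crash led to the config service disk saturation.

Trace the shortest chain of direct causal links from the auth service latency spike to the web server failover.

the auth service latency spike → the API gateway failover → the upstream database overload → the scheduler memory leak → the web server failover

the auth service latency spike → the API gateway failover
the API gateway failover → the upstream database overload
the upstream database overload → the scheduler memory leak
the scheduler memory leak → the web server failover
Length: 4 steps.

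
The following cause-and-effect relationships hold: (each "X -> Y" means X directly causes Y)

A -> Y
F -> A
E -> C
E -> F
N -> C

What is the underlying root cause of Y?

E

Tracing upstream from Y: Y ← A ← F ← E.
E has no stated cause, so it is the root.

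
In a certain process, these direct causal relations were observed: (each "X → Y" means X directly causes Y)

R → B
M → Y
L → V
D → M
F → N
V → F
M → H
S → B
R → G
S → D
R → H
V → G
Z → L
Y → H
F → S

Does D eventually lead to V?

D leads to M, Y, H; V is not among them.

No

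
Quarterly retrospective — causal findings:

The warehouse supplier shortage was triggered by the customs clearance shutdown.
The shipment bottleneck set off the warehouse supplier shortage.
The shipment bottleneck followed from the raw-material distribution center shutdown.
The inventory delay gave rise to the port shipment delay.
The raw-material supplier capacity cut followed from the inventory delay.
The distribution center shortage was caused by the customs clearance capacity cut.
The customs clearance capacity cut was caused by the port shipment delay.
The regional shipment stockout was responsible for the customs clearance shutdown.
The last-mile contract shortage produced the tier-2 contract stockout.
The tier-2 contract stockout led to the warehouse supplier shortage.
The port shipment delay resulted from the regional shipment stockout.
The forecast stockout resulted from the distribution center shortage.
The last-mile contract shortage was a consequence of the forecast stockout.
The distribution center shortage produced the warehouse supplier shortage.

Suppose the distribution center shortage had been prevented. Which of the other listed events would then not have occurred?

Downstream of the distribution center shortage: the forecast stockout, the last-mile contract shortage, the tier-2 contract stockout, the warehouse supplier shortage.
Of those, still caused via another path: the warehouse supplier shortage.
The remainder have no surviving cause.

the forecast stockout, the last-mile contract shortage, the tier-2 contract stockout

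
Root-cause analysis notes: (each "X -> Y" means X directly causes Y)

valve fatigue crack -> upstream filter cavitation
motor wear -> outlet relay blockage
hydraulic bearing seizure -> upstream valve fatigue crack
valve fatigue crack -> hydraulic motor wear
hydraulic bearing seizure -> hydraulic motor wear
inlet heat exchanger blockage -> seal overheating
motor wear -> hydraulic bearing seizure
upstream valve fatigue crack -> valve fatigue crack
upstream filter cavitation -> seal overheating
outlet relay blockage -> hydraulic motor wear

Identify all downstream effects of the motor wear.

the hydraulic bearing seizure, the hydraulic motor wear, the outlet relay blockage, the seal overheating, the upstream filter cavitation, the upstream valve fatigue crack, the valve fatigue crack

Direct effects: the outlet relay blockage, the hydraulic bearing seizure.
2 steps out: the upstream valve fatigue crack, the hydraulic motor wear.
3 steps out: the valve fatigue crack.
4 steps out: the upstream filter cavitation.
5 steps out: the seal overheating.
Not reachable from it: the inlet heat exchanger blockage.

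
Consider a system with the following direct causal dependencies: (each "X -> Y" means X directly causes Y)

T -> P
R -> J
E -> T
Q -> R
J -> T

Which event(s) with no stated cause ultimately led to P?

Tracing upstream from P: P ← T ← J ← R ← Q.
A separate upstream branch: P ← T ← E.
Each of those chain origins has no stated cause.

E, Q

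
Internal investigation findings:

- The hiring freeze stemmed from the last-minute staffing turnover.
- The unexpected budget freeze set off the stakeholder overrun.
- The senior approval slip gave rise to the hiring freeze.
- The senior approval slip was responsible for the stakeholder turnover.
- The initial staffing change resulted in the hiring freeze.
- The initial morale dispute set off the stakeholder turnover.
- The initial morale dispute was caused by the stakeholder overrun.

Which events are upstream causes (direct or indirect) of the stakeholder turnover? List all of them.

the initial morale dispute, the senior approval slip, the stakeholder overrun, the unexpected budget freeze

Immediate causes of the stakeholder turnover: the senior approval slip, the initial morale dispute.
Further upstream: the unexpected budget freeze, the stakeholder overrun.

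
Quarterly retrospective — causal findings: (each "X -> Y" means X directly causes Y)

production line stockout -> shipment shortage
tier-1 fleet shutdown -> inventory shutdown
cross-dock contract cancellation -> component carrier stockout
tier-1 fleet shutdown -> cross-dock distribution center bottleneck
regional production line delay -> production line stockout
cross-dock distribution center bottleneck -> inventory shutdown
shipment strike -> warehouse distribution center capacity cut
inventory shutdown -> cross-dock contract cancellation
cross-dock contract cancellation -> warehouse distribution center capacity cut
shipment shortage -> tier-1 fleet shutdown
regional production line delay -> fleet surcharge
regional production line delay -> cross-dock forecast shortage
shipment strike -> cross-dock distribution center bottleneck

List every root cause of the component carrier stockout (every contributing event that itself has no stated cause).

Tracing upstream from the component carrier stockout: the component carrier stockout ← the cross-dock contract cancellation ← the inventory shutdown ← the tier-1 fleet shutdown ← the shipment shortage ← the production line stockout ← the regional production line delay.
A separate upstream branch: the component carrier stockout ← the cross-dock contract cancellation ← the inventory shutdown ← the cross-dock distribution center bottleneck ← the shipment strike.
Each of those chain origins has no stated cause.

the regional production line delay, the shipment strike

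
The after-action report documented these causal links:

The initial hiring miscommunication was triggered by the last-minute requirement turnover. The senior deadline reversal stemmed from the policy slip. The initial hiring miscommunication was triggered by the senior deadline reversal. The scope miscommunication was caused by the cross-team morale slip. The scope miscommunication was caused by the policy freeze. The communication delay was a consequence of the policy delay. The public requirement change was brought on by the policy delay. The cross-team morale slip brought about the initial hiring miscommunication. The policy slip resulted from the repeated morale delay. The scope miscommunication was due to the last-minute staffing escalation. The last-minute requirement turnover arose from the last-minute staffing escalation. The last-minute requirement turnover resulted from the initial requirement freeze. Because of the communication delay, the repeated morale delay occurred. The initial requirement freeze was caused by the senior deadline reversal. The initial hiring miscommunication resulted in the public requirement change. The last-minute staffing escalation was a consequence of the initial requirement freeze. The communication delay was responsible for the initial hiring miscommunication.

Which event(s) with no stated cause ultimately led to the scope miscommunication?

the cross-team morale slip, the policy delay, the policy freeze

Tracing upstream from the scope miscommunication: the scope miscommunication ← the last-minute staffing escalation ← the initial requirement freeze ← the senior deadline reversal ← the policy slip ← the repeated morale delay ← the communication delay ← the policy delay.
A separate upstream branch: the scope miscommunication ← the policy freeze.
A separate upstream branch: the scope miscommunication ← the cross-team morale slip.
Each of those chain origins has no stated cause.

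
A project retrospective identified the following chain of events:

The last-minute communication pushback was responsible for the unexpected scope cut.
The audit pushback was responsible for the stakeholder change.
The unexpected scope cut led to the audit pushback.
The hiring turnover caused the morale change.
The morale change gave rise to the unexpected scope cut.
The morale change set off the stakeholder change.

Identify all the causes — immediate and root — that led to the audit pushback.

Immediate cause of the audit pushback: the unexpected scope cut.
Further upstream: the hiring turnover, the morale change, the last-minute communication pushback.

the hiring turnover, the last-minute communication pushback, the morale change, the unexpected scope cut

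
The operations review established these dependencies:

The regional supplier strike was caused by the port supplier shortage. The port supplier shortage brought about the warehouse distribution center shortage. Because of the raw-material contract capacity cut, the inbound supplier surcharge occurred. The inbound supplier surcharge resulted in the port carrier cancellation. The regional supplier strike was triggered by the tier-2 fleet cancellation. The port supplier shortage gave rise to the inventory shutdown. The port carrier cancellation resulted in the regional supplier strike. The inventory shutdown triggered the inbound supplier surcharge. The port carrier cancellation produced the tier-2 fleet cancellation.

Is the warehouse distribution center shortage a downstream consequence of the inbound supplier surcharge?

No

The inbound supplier surcharge leads to the port carrier cancellation, the tier-2 fleet cancellation, the regional supplier strike; the warehouse distribution center shortage is not among them.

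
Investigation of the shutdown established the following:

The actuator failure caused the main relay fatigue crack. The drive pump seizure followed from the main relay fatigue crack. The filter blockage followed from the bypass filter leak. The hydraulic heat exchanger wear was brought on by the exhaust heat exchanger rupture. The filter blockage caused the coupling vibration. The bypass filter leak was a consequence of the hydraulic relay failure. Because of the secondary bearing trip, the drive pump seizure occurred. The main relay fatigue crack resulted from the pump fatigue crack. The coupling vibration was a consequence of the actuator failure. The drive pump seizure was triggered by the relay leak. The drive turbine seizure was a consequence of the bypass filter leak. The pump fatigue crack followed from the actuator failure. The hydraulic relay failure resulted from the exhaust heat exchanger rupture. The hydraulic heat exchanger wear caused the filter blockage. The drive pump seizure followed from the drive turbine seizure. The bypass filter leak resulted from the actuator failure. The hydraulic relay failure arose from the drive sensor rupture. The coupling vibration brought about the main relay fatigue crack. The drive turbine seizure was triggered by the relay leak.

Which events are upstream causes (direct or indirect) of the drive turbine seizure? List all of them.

Immediate causes of the drive turbine seizure: the relay leak, the bypass filter leak.
Further upstream: the exhaust heat exchanger rupture, the drive sensor rupture, the hydraulic relay failure, the actuator failure.

the actuator failure, the bypass filter leak, the drive sensor rupture, the exhaust heat exchanger rupture, the hydraulic relay failure, the relay leak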